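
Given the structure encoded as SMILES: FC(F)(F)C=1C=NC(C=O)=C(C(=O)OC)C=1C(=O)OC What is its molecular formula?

Walk through each heavy atom and fill implicit hydrogens from standard valence (C 4, N 3, O 2, S 2, halogen 1):
  atom 1: F (halogen, monovalent) → 0 H
  atom 2: C, bond orders sum to 4 (valence 4) → 0 H
  atom 3: F (halogen, monovalent) → 0 H
  atom 4: F (halogen, monovalent) → 0 H
  atom 5: C, bond orders sum to 4 (valence 4) → 0 H
  atom 6: C, bond orders sum to 3 (valence 4) → 1 H
  atom 7: N, bond orders sum to 3 (valence 3) → 0 H
  atom 8: C, bond orders sum to 4 (valence 4) → 0 H
  atom 9: C, bond orders sum to 3 (valence 4) → 1 H
  atom 10: O, bond orders sum to 2 (valence 2) → 0 H
  atom 11: C, bond orders sum to 4 (valence 4) → 0 H
  atom 12: C, bond orders sum to 4 (valence 4) → 0 H
  atom 13: O, bond orders sum to 2 (valence 2) → 0 H
  atom 14: O, bond orders sum to 2 (valence 2) → 0 H
  atom 15: C, bond orders sum to 1 (valence 4) → 3 H
  atom 16: C, bond orders sum to 4 (valence 4) → 0 H
  atom 17: C, bond orders sum to 4 (valence 4) → 0 H
  atom 18: O, bond orders sum to 2 (valence 2) → 0 H
  atom 19: O, bond orders sum to 2 (valence 2) → 0 H
  atom 20: C, bond orders sum to 1 (valence 4) → 3 H
Totals → C:11, H:8, F:3, N:1, O:5.

C11H8F3NO5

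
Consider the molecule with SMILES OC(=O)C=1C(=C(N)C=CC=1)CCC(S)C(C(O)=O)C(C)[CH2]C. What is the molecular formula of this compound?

C16H23NO4S

Walk through each heavy atom and fill implicit hydrogens from standard valence (C 4, N 3, O 2, S 2, halogen 1):
  atom 1: O, bond orders sum to 1 (valence 2) → 1 H
  atom 2: C, bond orders sum to 4 (valence 4) → 0 H
  atom 3: O, bond orders sum to 2 (valence 2) → 0 H
  atom 4: C, bond orders sum to 4 (valence 4) → 0 H
  atom 5: C, bond orders sum to 4 (valence 4) → 0 H
  atom 6: C, bond orders sum to 4 (valence 4) → 0 H
  atom 7: N, bond orders sum to 1 (valence 3) → 2 H
  atom 8: C, bond orders sum to 3 (valence 4) → 1 H
  atom 9: C, bond orders sum to 3 (valence 4) → 1 H
  atom 10: C, bond orders sum to 3 (valence 4) → 1 H
  atom 11: C, bond orders sum to 2 (valence 4) → 2 H
  atom 12: C, bond orders sum to 2 (valence 4) → 2 H
  atom 13: C, bond orders sum to 3 (valence 4) → 1 H
  atom 14: S, bond orders sum to 1 (valence 2) → 1 H
  atom 15: C, bond orders sum to 3 (valence 4) → 1 H
  atom 16: C, bond orders sum to 4 (valence 4) → 0 H
  atom 17: O, bond orders sum to 1 (valence 2) → 1 H
  atom 18: O, bond orders sum to 2 (valence 2) → 0 H
  atom 19: C, bond orders sum to 3 (valence 4) → 1 H
  atom 20: C, bond orders sum to 1 (valence 4) → 3 H
  atom 21: C with explicit H count 2
  atom 22: C, bond orders sum to 1 (valence 4) → 3 H
Totals → C:16, H:23, N:1, O:4, S:1.
In Hill order: C16H23NO4S.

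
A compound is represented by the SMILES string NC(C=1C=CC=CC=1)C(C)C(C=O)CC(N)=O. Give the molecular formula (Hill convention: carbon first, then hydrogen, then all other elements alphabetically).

Walk through each heavy atom and fill implicit hydrogens from standard valence (C 4, N 3, O 2, S 2, halogen 1):
  atom 1: N, bond orders sum to 1 (valence 3) → 2 H
  atom 2: C, bond orders sum to 3 (valence 4) → 1 H
  atom 3: C, bond orders sum to 4 (valence 4) → 0 H
  atom 4: C, bond orders sum to 3 (valence 4) → 1 H
  atom 5: C, bond orders sum to 3 (valence 4) → 1 H
  atom 6: C, bond orders sum to 3 (valence 4) → 1 H
  atom 7: C, bond orders sum to 3 (valence 4) → 1 H
  atom 8: C, bond orders sum to 3 (valence 4) → 1 H
  atom 9: C, bond orders sum to 3 (valence 4) → 1 H
  atom 10: C, bond orders sum to 1 (valence 4) → 3 H
  atom 11: C, bond orders sum to 3 (valence 4) → 1 H
  atom 12: C, bond orders sum to 3 (valence 4) → 1 H
  atom 13: O, bond orders sum to 2 (valence 2) → 0 H
  atom 14: C, bond orders sum to 2 (valence 4) → 2 H
  atom 15: C, bond orders sum to 4 (valence 4) → 0 H
  atom 16: N, bond orders sum to 1 (valence 3) → 2 H
  atom 17: O, bond orders sum to 2 (valence 2) → 0 H
Totals → C:13, H:18, N:2, O:2.
In Hill order: C13H18N2O2.

C13H18N2O2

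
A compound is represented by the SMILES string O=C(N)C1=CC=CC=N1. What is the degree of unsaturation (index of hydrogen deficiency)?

5

Molecular formula: C6H6N2O.
DoU = (2C + 2 + N − H − X) / 2, where X is the halogen count and O/S are ignored.
    = (2·6 + 2 + 2 − 6 − 0) / 2 = 10 / 2 = 5.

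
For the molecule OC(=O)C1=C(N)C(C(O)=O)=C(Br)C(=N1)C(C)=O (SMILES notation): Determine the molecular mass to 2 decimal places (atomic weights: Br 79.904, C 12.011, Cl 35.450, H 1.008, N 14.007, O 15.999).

303.07 g/mol

First, the molecular formula is C9H7BrN2O5 (counting implicit H from valence).
  Br: 1 × 79.904 = 79.904
  C: 9 × 12.011 = 108.099
  H: 7 × 1.008 = 7.056
  N: 2 × 14.007 = 28.014
  O: 5 × 15.999 = 79.995
Sum: 1×79.904 + 9×12.011 + 7×1.008 + 2×14.007 + 5×15.999 = 303.068 → 303.07 g/mol.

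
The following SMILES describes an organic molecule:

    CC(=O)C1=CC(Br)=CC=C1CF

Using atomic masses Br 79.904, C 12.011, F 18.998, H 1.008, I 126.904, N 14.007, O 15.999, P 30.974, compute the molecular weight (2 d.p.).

First, the molecular formula is C9H8BrFO (counting implicit H from valence).
  Br: 1 × 79.904 = 79.904
  C: 9 × 12.011 = 108.099
  F: 1 × 18.998 = 18.998
  H: 8 × 1.008 = 8.064
  O: 1 × 15.999 = 15.999
Sum: 1×79.904 + 9×12.011 + 1×18.998 + 8×1.008 + 1×15.999 = 231.064 → 231.06 g/mol.

231.06 g/mol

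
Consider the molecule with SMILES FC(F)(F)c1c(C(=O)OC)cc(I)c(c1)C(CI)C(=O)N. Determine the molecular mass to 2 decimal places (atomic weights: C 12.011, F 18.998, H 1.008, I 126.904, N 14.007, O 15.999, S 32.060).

First, the molecular formula is C12H10F3I2NO3 (counting implicit H from valence).
  C: 12 × 12.011 = 144.132
  F: 3 × 18.998 = 56.994
  H: 10 × 1.008 = 10.080
  I: 2 × 126.904 = 253.808
  N: 1 × 14.007 = 14.007
  O: 3 × 15.999 = 47.997
Sum: 12×12.011 + 3×18.998 + 10×1.008 + 2×126.904 + 1×14.007 + 3×15.999 = 527.018 → 527.02 g/mol.

527.02 g/mol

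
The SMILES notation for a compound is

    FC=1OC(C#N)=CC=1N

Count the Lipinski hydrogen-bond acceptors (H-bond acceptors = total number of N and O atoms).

3

N atoms: 2; O atoms: 1.
Lipinski HBA = 2 + 1 = 3.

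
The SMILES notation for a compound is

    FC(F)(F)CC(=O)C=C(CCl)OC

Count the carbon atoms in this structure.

Count every carbon token in the SMILES (each C, including those in ring-closure positions and inside branches).
Carbon count: 7.

7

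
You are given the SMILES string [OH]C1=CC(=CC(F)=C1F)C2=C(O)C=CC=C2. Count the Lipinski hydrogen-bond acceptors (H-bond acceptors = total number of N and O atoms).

2

N atoms: 0; O atoms: 2.
Lipinski HBA = 0 + 2 = 2.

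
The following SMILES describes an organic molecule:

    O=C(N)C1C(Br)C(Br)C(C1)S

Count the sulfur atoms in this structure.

1

Scan the SMILES for S atoms (remember two-letter symbols like Cl and Br are single atoms).
Sulfur count: 1.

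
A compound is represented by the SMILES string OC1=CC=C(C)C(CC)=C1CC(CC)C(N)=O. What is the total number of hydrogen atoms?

21

Walk through each heavy atom and fill implicit hydrogens from standard valence (C 4, N 3, O 2, S 2, halogen 1):
  atom 1: O, bond orders sum to 1 (valence 2) → 1 H
  atom 2: C, bond orders sum to 4 (valence 4) → 0 H
  atom 3: C, bond orders sum to 3 (valence 4) → 1 H
  atom 4: C, bond orders sum to 3 (valence 4) → 1 H
  atom 5: C, bond orders sum to 4 (valence 4) → 0 H
  atom 6: C, bond orders sum to 1 (valence 4) → 3 H
  atom 7: C, bond orders sum to 4 (valence 4) → 0 H
  atom 8: C, bond orders sum to 2 (valence 4) → 2 H
  atom 9: C, bond orders sum to 1 (valence 4) → 3 H
  atom 10: C, bond orders sum to 4 (valence 4) → 0 H
  atom 11: C, bond orders sum to 2 (valence 4) → 2 H
  atom 12: C, bond orders sum to 3 (valence 4) → 1 H
  atom 13: C, bond orders sum to 2 (valence 4) → 2 H
  atom 14: C, bond orders sum to 1 (valence 4) → 3 H
  atom 15: C, bond orders sum to 4 (valence 4) → 0 H
  atom 16: N, bond orders sum to 1 (valence 3) → 2 H
  atom 17: O, bond orders sum to 2 (valence 2) → 0 H
Total hydrogens: 21.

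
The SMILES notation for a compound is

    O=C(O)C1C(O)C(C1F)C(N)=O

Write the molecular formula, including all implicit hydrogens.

C6H8FNO4

Walk through each heavy atom and fill implicit hydrogens from standard valence (C 4, N 3, O 2, S 2, halogen 1):
  atom 1: O, bond orders sum to 2 (valence 2) → 0 H
  atom 2: C, bond orders sum to 4 (valence 4) → 0 H
  atom 3: O, bond orders sum to 1 (valence 2) → 1 H
  atom 4: C, bond orders sum to 3 (valence 4) → 1 H
  atom 5: C, bond orders sum to 3 (valence 4) → 1 H
  atom 6: O, bond orders sum to 1 (valence 2) → 1 H
  atom 7: C, bond orders sum to 3 (valence 4) → 1 H
  atom 8: C, bond orders sum to 3 (valence 4) → 1 H
  atom 9: F (halogen, monovalent) → 0 H
  atom 10: C, bond orders sum to 4 (valence 4) → 0 H
  atom 11: N, bond orders sum to 1 (valence 3) → 2 H
  atom 12: O, bond orders sum to 2 (valence 2) → 0 H
Totals → C:6, H:8, F:1, N:1, O:4.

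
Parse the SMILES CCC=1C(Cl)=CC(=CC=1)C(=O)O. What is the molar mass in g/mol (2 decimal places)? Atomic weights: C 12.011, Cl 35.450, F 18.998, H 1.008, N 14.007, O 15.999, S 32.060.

184.62 g/mol

First, the molecular formula is C9H9ClO2 (counting implicit H from valence).
  C: 9 × 12.011 = 108.099
  Cl: 1 × 35.450 = 35.450
  H: 9 × 1.008 = 9.072
  O: 2 × 15.999 = 31.998
Sum: 9×12.011 + 1×35.450 + 9×1.008 + 2×15.999 = 184.619 → 184.62 g/mol.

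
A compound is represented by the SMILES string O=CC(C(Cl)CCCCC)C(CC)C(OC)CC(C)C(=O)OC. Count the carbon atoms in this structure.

18

Count every carbon token in the SMILES (each C, including those in ring-closure positions and inside branches).
Carbon count: 18.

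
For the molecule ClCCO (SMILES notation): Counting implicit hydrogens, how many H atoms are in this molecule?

5

Walk through each heavy atom and fill implicit hydrogens from standard valence (C 4, N 3, O 2, S 2, halogen 1):
  atom 1: Cl (halogen, monovalent) → 0 H
  atom 2: C, bond orders sum to 2 (valence 4) → 2 H
  atom 3: C, bond orders sum to 2 (valence 4) → 2 H
  atom 4: O, bond orders sum to 1 (valence 2) → 1 H
Total hydrogens: 5.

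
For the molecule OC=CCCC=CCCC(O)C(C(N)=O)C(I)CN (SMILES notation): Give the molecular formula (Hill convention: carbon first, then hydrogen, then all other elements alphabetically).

C13H23IN2O3

Walk through each heavy atom and fill implicit hydrogens from standard valence (C 4, N 3, O 2, S 2, halogen 1):
  atom 1: O, bond orders sum to 1 (valence 2) → 1 H
  atom 2: C, bond orders sum to 3 (valence 4) → 1 H
  atom 3: C, bond orders sum to 3 (valence 4) → 1 H
  atom 4: C, bond orders sum to 2 (valence 4) → 2 H
  atom 5: C, bond orders sum to 2 (valence 4) → 2 H
  atom 6: C, bond orders sum to 3 (valence 4) → 1 H
  atom 7: C, bond orders sum to 3 (valence 4) → 1 H
  atom 8: C, bond orders sum to 2 (valence 4) → 2 H
  atom 9: C, bond orders sum to 2 (valence 4) → 2 H
  atom 10: C, bond orders sum to 3 (valence 4) → 1 H
  atom 11: O, bond orders sum to 1 (valence 2) → 1 H
  atom 12: C, bond orders sum to 3 (valence 4) → 1 H
  atom 13: C, bond orders sum to 4 (valence 4) → 0 H
  atom 14: N, bond orders sum to 1 (valence 3) → 2 H
  atom 15: O, bond orders sum to 2 (valence 2) → 0 H
  atom 16: C, bond orders sum to 3 (valence 4) → 1 H
  atom 17: I (halogen, monovalent) → 0 H
  atom 18: C, bond orders sum to 2 (valence 4) → 2 H
  atom 19: N, bond orders sum to 1 (valence 3) → 2 H
Totals → C:13, H:23, I:1, N:2, O:3.
In Hill order: C13H23IN2O3.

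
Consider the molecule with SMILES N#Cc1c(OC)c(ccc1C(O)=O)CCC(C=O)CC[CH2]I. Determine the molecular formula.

Walk through each heavy atom and fill implicit hydrogens from standard valence (C 4, N 3, O 2, S 2, halogen 1); for lowercase aromatic atoms, an aromatic c carries 1 H when it has two neighbours and 0 H with three, and aromatic n carries 0 H:
  atom 1: N, bond orders sum to 3 (valence 3) → 0 H
  atom 2: C, bond orders sum to 4 (valence 4) → 0 H
  atom 3: aromatic c, 3 neighbours → 0 H
  atom 4: aromatic c, 3 neighbours → 0 H
  atom 5: O, bond orders sum to 2 (valence 2) → 0 H
  atom 6: C, bond orders sum to 1 (valence 4) → 3 H
  atom 7: aromatic c, 3 neighbours → 0 H
  atom 8: aromatic c, 2 neighbours → 1 H
  atom 9: aromatic c, 2 neighbours → 1 H
  atom 10: aromatic c, 3 neighbours → 0 H
  atom 11: C, bond orders sum to 4 (valence 4) → 0 H
  atom 12: O, bond orders sum to 1 (valence 2) → 1 H
  atom 13: O, bond orders sum to 2 (valence 2) → 0 H
  atom 14: C, bond orders sum to 2 (valence 4) → 2 H
  atom 15: C, bond orders sum to 2 (valence 4) → 2 H
  atom 16: C, bond orders sum to 3 (valence 4) → 1 H
  atom 17: C, bond orders sum to 3 (valence 4) → 1 H
  atom 18: O, bond orders sum to 2 (valence 2) → 0 H
  atom 19: C, bond orders sum to 2 (valence 4) → 2 H
  atom 20: C, bond orders sum to 2 (valence 4) → 2 H
  atom 21: C with explicit H count 2
  atom 22: I (halogen, monovalent) → 0 H
Totals → C:16, H:18, I:1, N:1, O:4.

C16H18INO4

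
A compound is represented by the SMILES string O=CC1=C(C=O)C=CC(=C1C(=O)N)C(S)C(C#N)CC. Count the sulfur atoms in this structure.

1

Scan the SMILES for S atoms (remember two-letter symbols like Cl and Br are single atoms).
Sulfur count: 1.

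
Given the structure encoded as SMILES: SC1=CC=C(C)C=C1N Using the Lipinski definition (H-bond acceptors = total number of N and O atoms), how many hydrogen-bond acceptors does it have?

1

N atoms: 1; O atoms: 0.
Lipinski HBA = 1 + 0 = 1.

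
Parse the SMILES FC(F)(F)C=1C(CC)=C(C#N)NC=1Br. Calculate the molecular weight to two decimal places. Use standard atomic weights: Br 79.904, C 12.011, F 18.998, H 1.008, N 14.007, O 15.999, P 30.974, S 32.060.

267.05 g/mol

First, the molecular formula is C8H6BrF3N2 (counting implicit H from valence).
  Br: 1 × 79.904 = 79.904
  C: 8 × 12.011 = 96.088
  F: 3 × 18.998 = 56.994
  H: 6 × 1.008 = 6.048
  N: 2 × 14.007 = 28.014
Sum: 1×79.904 + 8×12.011 + 3×18.998 + 6×1.008 + 2×14.007 = 267.048 → 267.05 g/mol.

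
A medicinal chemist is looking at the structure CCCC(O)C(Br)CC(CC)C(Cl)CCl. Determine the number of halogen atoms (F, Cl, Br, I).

Halogen atoms appear at heavy-atom positions 7, 13, 15 (1×Br, 2×Cl).
Other groups present: 1 hydroxyl.
Halogen count: 3.

3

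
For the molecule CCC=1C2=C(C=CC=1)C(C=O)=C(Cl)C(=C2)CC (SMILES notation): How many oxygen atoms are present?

1

Scan the SMILES for O atoms (remember two-letter symbols like Cl and Br are single atoms).
Oxygen count: 1.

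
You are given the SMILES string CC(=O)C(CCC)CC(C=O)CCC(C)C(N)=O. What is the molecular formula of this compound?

C14H25NO3

Walk through each heavy atom and fill implicit hydrogens from standard valence (C 4, N 3, O 2, S 2, halogen 1):
  atom 1: C, bond orders sum to 1 (valence 4) → 3 H
  atom 2: C, bond orders sum to 4 (valence 4) → 0 H
  atom 3: O, bond orders sum to 2 (valence 2) → 0 H
  atom 4: C, bond orders sum to 3 (valence 4) → 1 H
  atom 5: C, bond orders sum to 2 (valence 4) → 2 H
  atom 6: C, bond orders sum to 2 (valence 4) → 2 H
  atom 7: C, bond orders sum to 1 (valence 4) → 3 H
  atom 8: C, bond orders sum to 2 (valence 4) → 2 H
  atom 9: C, bond orders sum to 3 (valence 4) → 1 H
  atom 10: C, bond orders sum to 3 (valence 4) → 1 H
  atom 11: O, bond orders sum to 2 (valence 2) → 0 H
  atom 12: C, bond orders sum to 2 (valence 4) → 2 H
  atom 13: C, bond orders sum to 2 (valence 4) → 2 H
  atom 14: C, bond orders sum to 3 (valence 4) → 1 H
  atom 15: C, bond orders sum to 1 (valence 4) → 3 H
  atom 16: C, bond orders sum to 4 (valence 4) → 0 H
  atom 17: N, bond orders sum to 1 (valence 3) → 2 H
  atom 18: O, bond orders sum to 2 (valence 2) → 0 H
Totals → C:14, H:25, N:1, O:3.
In Hill order: C14H25NO3.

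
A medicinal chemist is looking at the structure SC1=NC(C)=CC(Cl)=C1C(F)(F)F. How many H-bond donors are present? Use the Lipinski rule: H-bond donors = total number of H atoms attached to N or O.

0

Donors: find every N or O and count the H atoms it carries.
  atom 3 (N): bond orders sum to 3 → 0 H
Lipinski HBD = 0.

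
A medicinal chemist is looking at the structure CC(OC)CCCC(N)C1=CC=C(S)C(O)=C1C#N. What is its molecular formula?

Walk through each heavy atom and fill implicit hydrogens from standard valence (C 4, N 3, O 2, S 2, halogen 1):
  atom 1: C, bond orders sum to 1 (valence 4) → 3 H
  atom 2: C, bond orders sum to 3 (valence 4) → 1 H
  atom 3: O, bond orders sum to 2 (valence 2) → 0 H
  atom 4: C, bond orders sum to 1 (valence 4) → 3 H
  atom 5: C, bond orders sum to 2 (valence 4) → 2 H
  atom 6: C, bond orders sum to 2 (valence 4) → 2 H
  atom 7: C, bond orders sum to 2 (valence 4) → 2 H
  atom 8: C, bond orders sum to 3 (valence 4) → 1 H
  atom 9: N, bond orders sum to 1 (valence 3) → 2 H
  atom 10: C, bond orders sum to 4 (valence 4) → 0 H
  atom 11: C, bond orders sum to 3 (valence 4) → 1 H
  atom 12: C, bond orders sum to 3 (valence 4) → 1 H
  atom 13: C, bond orders sum to 4 (valence 4) → 0 H
  atom 14: S, bond orders sum to 1 (valence 2) → 1 H
  atom 15: C, bond orders sum to 4 (valence 4) → 0 H
  atom 16: O, bond orders sum to 1 (valence 2) → 1 H
  atom 17: C, bond orders sum to 4 (valence 4) → 0 H
  atom 18: C, bond orders sum to 4 (valence 4) → 0 H
  atom 19: N, bond orders sum to 3 (valence 3) → 0 H
Totals → C:14, H:20, N:2, O:2, S:1.

C14H20N2O2S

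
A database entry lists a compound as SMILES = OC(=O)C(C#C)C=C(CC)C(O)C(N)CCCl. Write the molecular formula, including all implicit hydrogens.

C12H18ClNO3

Walk through each heavy atom and fill implicit hydrogens from standard valence (C 4, N 3, O 2, S 2, halogen 1):
  atom 1: O, bond orders sum to 1 (valence 2) → 1 H
  atom 2: C, bond orders sum to 4 (valence 4) → 0 H
  atom 3: O, bond orders sum to 2 (valence 2) → 0 H
  atom 4: C, bond orders sum to 3 (valence 4) → 1 H
  atom 5: C, bond orders sum to 4 (valence 4) → 0 H
  atom 6: C, bond orders sum to 3 (valence 4) → 1 H
  atom 7: C, bond orders sum to 3 (valence 4) → 1 H
  atom 8: C, bond orders sum to 4 (valence 4) → 0 H
  atom 9: C, bond orders sum to 2 (valence 4) → 2 H
  atom 10: C, bond orders sum to 1 (valence 4) → 3 H
  atom 11: C, bond orders sum to 3 (valence 4) → 1 H
  atom 12: O, bond orders sum to 1 (valence 2) → 1 H
  atom 13: C, bond orders sum to 3 (valence 4) → 1 H
  atom 14: N, bond orders sum to 1 (valence 3) → 2 H
  atom 15: C, bond orders sum to 2 (valence 4) → 2 H
  atom 16: C, bond orders sum to 2 (valence 4) → 2 H
  atom 17: Cl (halogen, monovalent) → 0 H
Totals → C:12, H:18, Cl:1, N:1, O:3.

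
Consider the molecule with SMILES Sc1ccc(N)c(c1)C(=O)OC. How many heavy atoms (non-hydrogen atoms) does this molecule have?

12

Every atom symbol written in the SMILES (organic subset) is one heavy atom; implicit H are not written.
Heavy atoms by element → C:8, N:1, O:2, S:1.
Total: 12.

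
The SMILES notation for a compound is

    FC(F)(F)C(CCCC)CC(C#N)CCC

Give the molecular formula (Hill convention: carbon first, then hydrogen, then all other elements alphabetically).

Walk through each heavy atom and fill implicit hydrogens from standard valence (C 4, N 3, O 2, S 2, halogen 1):
  atom 1: F (halogen, monovalent) → 0 H
  atom 2: C, bond orders sum to 4 (valence 4) → 0 H
  atom 3: F (halogen, monovalent) → 0 H
  atom 4: F (halogen, monovalent) → 0 H
  atom 5: C, bond orders sum to 3 (valence 4) → 1 H
  atom 6: C, bond orders sum to 2 (valence 4) → 2 H
  atom 7: C, bond orders sum to 2 (valence 4) → 2 H
  atom 8: C, bond orders sum to 2 (valence 4) → 2 H
  atom 9: C, bond orders sum to 1 (valence 4) → 3 H
  atom 10: C, bond orders sum to 2 (valence 4) → 2 H
  atom 11: C, bond orders sum to 3 (valence 4) → 1 H
  atom 12: C, bond orders sum to 4 (valence 4) → 0 H
  atom 13: N, bond orders sum to 3 (valence 3) → 0 H
  atom 14: C, bond orders sum to 2 (valence 4) → 2 H
  atom 15: C, bond orders sum to 2 (valence 4) → 2 H
  atom 16: C, bond orders sum to 1 (valence 4) → 3 H
Totals → C:12, H:20, F:3, N:1.

C12H20F3N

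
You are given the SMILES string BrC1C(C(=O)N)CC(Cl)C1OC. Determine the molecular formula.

Walk through each heavy atom and fill implicit hydrogens from standard valence (C 4, N 3, O 2, S 2, halogen 1):
  atom 1: Br (halogen, monovalent) → 0 H
  atom 2: C, bond orders sum to 3 (valence 4) → 1 H
  atom 3: C, bond orders sum to 3 (valence 4) → 1 H
  atom 4: C, bond orders sum to 4 (valence 4) → 0 H
  atom 5: O, bond orders sum to 2 (valence 2) → 0 H
  atom 6: N, bond orders sum to 1 (valence 3) → 2 H
  atom 7: C, bond orders sum to 2 (valence 4) → 2 H
  atom 8: C, bond orders sum to 3 (valence 4) → 1 H
  atom 9: Cl (halogen, monovalent) → 0 H
  atom 10: C, bond orders sum to 3 (valence 4) → 1 H
  atom 11: O, bond orders sum to 2 (valence 2) → 0 H
  atom 12: C, bond orders sum to 1 (valence 4) → 3 H
Totals → C:7, H:11, Br:1, Cl:1, N:1, O:2.
In Hill order: C7H11BrClNO2.

C7H11BrClNO2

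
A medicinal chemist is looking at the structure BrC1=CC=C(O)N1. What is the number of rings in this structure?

1

In SMILES, each pair of matching ring-closure digits denotes one ring-closing bond; the number of such bonds equals the number of independent rings.
Ring-closure bonds here: 1.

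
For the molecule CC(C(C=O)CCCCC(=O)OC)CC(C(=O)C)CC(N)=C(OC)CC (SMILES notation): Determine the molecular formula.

Walk through each heavy atom and fill implicit hydrogens from standard valence (C 4, N 3, O 2, S 2, halogen 1):
  atom 1: C, bond orders sum to 1 (valence 4) → 3 H
  atom 2: C, bond orders sum to 3 (valence 4) → 1 H
  atom 3: C, bond orders sum to 3 (valence 4) → 1 H
  atom 4: C, bond orders sum to 3 (valence 4) → 1 H
  atom 5: O, bond orders sum to 2 (valence 2) → 0 H
  atom 6: C, bond orders sum to 2 (valence 4) → 2 H
  atom 7: C, bond orders sum to 2 (valence 4) → 2 H
  atom 8: C, bond orders sum to 2 (valence 4) → 2 H
  atom 9: C, bond orders sum to 2 (valence 4) → 2 H
  atom 10: C, bond orders sum to 4 (valence 4) → 0 H
  atom 11: O, bond orders sum to 2 (valence 2) → 0 H
  atom 12: O, bond orders sum to 2 (valence 2) → 0 H
  atom 13: C, bond orders sum to 1 (valence 4) → 3 H
  atom 14: C, bond orders sum to 2 (valence 4) → 2 H
  atom 15: C, bond orders sum to 3 (valence 4) → 1 H
  atom 16: C, bond orders sum to 4 (valence 4) → 0 H
  atom 17: O, bond orders sum to 2 (valence 2) → 0 H
  atom 18: C, bond orders sum to 1 (valence 4) → 3 H
  atom 19: C, bond orders sum to 2 (valence 4) → 2 H
  atom 20: C, bond orders sum to 4 (valence 4) → 0 H
  atom 21: N, bond orders sum to 1 (valence 3) → 2 H
  atom 22: C, bond orders sum to 4 (valence 4) → 0 H
  atom 23: O, bond orders sum to 2 (valence 2) → 0 H
  atom 24: C, bond orders sum to 1 (valence 4) → 3 H
  atom 25: C, bond orders sum to 2 (valence 4) → 2 H
  atom 26: C, bond orders sum to 1 (valence 4) → 3 H
Totals → C:20, H:35, N:1, O:5.
In Hill order: C20H35NO5.

C20H35NO5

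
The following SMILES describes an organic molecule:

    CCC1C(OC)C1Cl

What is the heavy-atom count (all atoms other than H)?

Every atom symbol written in the SMILES (organic subset) is one heavy atom; implicit H are not written.
Heavy atoms by element → C:6, Cl:1, O:1.
Total: 8.

8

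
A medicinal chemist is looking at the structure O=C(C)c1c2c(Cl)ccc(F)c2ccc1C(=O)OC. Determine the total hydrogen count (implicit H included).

Walk through each heavy atom and fill implicit hydrogens from standard valence (C 4, N 3, O 2, S 2, halogen 1); for lowercase aromatic atoms, an aromatic c carries 1 H when it has two neighbours and 0 H with three, and aromatic n carries 0 H:
  atom 1: O, bond orders sum to 2 (valence 2) → 0 H
  atom 2: C, bond orders sum to 4 (valence 4) → 0 H
  atom 3: C, bond orders sum to 1 (valence 4) → 3 H
  atom 4: aromatic c, 3 neighbours → 0 H
  atom 5: aromatic c, 3 neighbours → 0 H
  atom 6: aromatic c, 3 neighbours → 0 H
  atom 7: Cl (halogen, monovalent) → 0 H
  atom 8: aromatic c, 2 neighbours → 1 H
  atom 9: aromatic c, 2 neighbours → 1 H
  atom 10: aromatic c, 3 neighbours → 0 H
  atom 11: F (halogen, monovalent) → 0 H
  atom 12: aromatic c, 3 neighbours → 0 H
  atom 13: aromatic c, 2 neighbours → 1 H
  atom 14: aromatic c, 2 neighbours → 1 H
  atom 15: aromatic c, 3 neighbours → 0 H
  atom 16: C, bond orders sum to 4 (valence 4) → 0 H
  atom 17: O, bond orders sum to 2 (valence 2) → 0 H
  atom 18: O, bond orders sum to 2 (valence 2) → 0 H
  atom 19: C, bond orders sum to 1 (valence 4) → 3 H
Total hydrogens: 10.

10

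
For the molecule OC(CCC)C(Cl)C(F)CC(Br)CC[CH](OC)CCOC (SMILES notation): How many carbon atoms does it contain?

15

Count every carbon token in the SMILES (each C, including those in ring-closure positions and inside branches).
Carbon count: 15.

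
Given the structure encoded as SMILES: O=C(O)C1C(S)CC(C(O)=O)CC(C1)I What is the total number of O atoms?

Scan the SMILES for O atoms (remember two-letter symbols like Cl and Br are single atoms).
Oxygen count: 4.

4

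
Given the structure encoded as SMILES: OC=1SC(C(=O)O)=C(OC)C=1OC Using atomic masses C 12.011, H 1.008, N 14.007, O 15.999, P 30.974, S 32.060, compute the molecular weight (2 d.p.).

204.20 g/mol

First, the molecular formula is C7H8O5S (counting implicit H from valence).
  C: 7 × 12.011 = 84.077
  H: 8 × 1.008 = 8.064
  O: 5 × 15.999 = 79.995
  S: 1 × 32.060 = 32.060
Sum: 7×12.011 + 8×1.008 + 5×15.999 + 1×32.060 = 204.196 → 204.20 g/mol.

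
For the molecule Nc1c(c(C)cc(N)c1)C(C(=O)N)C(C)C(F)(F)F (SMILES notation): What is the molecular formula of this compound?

C12H16F3N3O

Walk through each heavy atom and fill implicit hydrogens from standard valence (C 4, N 3, O 2, S 2, halogen 1); for lowercase aromatic atoms, an aromatic c carries 1 H when it has two neighbours and 0 H with three, and aromatic n carries 0 H:
  atom 1: N, bond orders sum to 1 (valence 3) → 2 H
  atom 2: aromatic c, 3 neighbours → 0 H
  atom 3: aromatic c, 3 neighbours → 0 H
  atom 4: aromatic c, 3 neighbours → 0 H
  atom 5: C, bond orders sum to 1 (valence 4) → 3 H
  atom 6: aromatic c, 2 neighbours → 1 H
  atom 7: aromatic c, 3 neighbours → 0 H
  atom 8: N, bond orders sum to 1 (valence 3) → 2 H
  atom 9: aromatic c, 2 neighbours → 1 H
  atom 10: C, bond orders sum to 3 (valence 4) → 1 H
  atom 11: C, bond orders sum to 4 (valence 4) → 0 H
  atom 12: O, bond orders sum to 2 (valence 2) → 0 H
  atom 13: N, bond orders sum to 1 (valence 3) → 2 H
  atom 14: C, bond orders sum to 3 (valence 4) → 1 H
  atom 15: C, bond orders sum to 1 (valence 4) → 3 H
  atom 16: C, bond orders sum to 4 (valence 4) → 0 H
  atom 17: F (halogen, monovalent) → 0 H
  atom 18: F (halogen, monovalent) → 0 H
  atom 19: F (halogen, monovalent) → 0 H
Totals → C:12, H:16, F:3, N:3, O:1.
In Hill order: C12H16F3N3O.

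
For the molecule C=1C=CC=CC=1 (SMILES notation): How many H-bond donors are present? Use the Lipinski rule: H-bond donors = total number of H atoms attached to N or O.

0

Donors: find every N or O and count the H atoms it carries.
  (no N or O atoms present)
Lipinski HBD = 0.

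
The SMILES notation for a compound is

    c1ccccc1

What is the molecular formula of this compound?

C6H6

Walk through each heavy atom and fill implicit hydrogens from standard valence (C 4, N 3, O 2, S 2, halogen 1); for lowercase aromatic atoms, an aromatic c carries 1 H when it has two neighbours and 0 H with three, and aromatic n carries 0 H:
  atom 1: aromatic c, 2 neighbours → 1 H
  atom 2: aromatic c, 2 neighbours → 1 H
  atom 3: aromatic c, 2 neighbours → 1 H
  atom 4: aromatic c, 2 neighbours → 1 H
  atom 5: aromatic c, 2 neighbours → 1 H
  atom 6: aromatic c, 2 neighbours → 1 H
Totals → C:6, H:6.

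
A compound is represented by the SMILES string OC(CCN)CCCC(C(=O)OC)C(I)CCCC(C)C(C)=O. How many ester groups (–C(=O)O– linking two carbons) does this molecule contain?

The ester motif appears at heavy-atom position 10 in the SMILES.
Other groups present: 1 hydroxyl, 1 ketone, 1 primary amine.
Ester count: 1.

1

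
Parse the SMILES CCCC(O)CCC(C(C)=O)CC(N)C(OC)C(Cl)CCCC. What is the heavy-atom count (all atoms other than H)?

Every atom symbol written in the SMILES (organic subset) is one heavy atom; implicit H are not written.
Heavy atoms by element → C:18, Cl:1, N:1, O:3.
Total: 23.

23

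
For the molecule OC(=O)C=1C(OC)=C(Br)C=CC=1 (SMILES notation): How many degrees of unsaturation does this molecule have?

5

Degree of unsaturation = (number of rings) + (number of π bonds).
Ring closures in the SMILES: 1.
π bonds: 4 double bonds (each 1 DoU) → 4 DoU from unsaturation.
Total DoU = 1 + 4 = 5.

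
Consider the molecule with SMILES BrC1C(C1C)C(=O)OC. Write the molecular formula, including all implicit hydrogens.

Walk through each heavy atom and fill implicit hydrogens from standard valence (C 4, N 3, O 2, S 2, halogen 1):
  atom 1: Br (halogen, monovalent) → 0 H
  atom 2: C, bond orders sum to 3 (valence 4) → 1 H
  atom 3: C, bond orders sum to 3 (valence 4) → 1 H
  atom 4: C, bond orders sum to 3 (valence 4) → 1 H
  atom 5: C, bond orders sum to 1 (valence 4) → 3 H
  atom 6: C, bond orders sum to 4 (valence 4) → 0 H
  atom 7: O, bond orders sum to 2 (valence 2) → 0 H
  atom 8: O, bond orders sum to 2 (valence 2) → 0 H
  atom 9: C, bond orders sum to 1 (valence 4) → 3 H
Totals → C:6, H:9, Br:1, O:2.

C6H9BrO2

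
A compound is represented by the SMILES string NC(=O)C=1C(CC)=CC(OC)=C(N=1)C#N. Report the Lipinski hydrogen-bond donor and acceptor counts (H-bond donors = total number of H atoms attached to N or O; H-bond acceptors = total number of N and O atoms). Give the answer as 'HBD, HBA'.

Donors: find every N or O and count the H atoms it carries.
  atom 1 (N): bond orders sum to 1 → 2 H
  atom 3 (O): bond orders sum to 2 → 0 H
  atom 10 (O): bond orders sum to 2 → 0 H
  atom 13 (N): bond orders sum to 3 → 0 H
  atom 15 (N): bond orders sum to 3 → 0 H
Lipinski HBD = 2.
Acceptors: N atoms = 3, O atoms = 2 → HBA = 5.

2, 5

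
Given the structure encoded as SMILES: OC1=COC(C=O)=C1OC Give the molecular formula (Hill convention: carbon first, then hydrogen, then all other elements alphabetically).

Walk through each heavy atom and fill implicit hydrogens from standard valence (C 4, N 3, O 2, S 2, halogen 1):
  atom 1: O, bond orders sum to 1 (valence 2) → 1 H
  atom 2: C, bond orders sum to 4 (valence 4) → 0 H
  atom 3: C, bond orders sum to 3 (valence 4) → 1 H
  atom 4: O, bond orders sum to 2 (valence 2) → 0 H
  atom 5: C, bond orders sum to 4 (valence 4) → 0 H
  atom 6: C, bond orders sum to 3 (valence 4) → 1 H
  atom 7: O, bond orders sum to 2 (valence 2) → 0 H
  atom 8: C, bond orders sum to 4 (valence 4) → 0 H
  atom 9: O, bond orders sum to 2 (valence 2) → 0 H
  atom 10: C, bond orders sum to 1 (valence 4) → 3 H
Totals → C:6, H:6, O:4.

C6H6O4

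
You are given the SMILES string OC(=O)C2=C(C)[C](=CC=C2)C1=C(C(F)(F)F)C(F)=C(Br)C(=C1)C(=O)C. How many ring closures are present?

2

In SMILES, each pair of matching ring-closure digits denotes one ring-closing bond; the number of such bonds equals the number of independent rings.
Ring-closure bonds here: 2.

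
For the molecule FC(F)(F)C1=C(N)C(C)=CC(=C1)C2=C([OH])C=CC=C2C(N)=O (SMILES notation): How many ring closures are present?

In SMILES, each pair of matching ring-closure digits denotes one ring-closing bond; the number of such bonds equals the number of independent rings.
Ring-closure bonds here: 2.

2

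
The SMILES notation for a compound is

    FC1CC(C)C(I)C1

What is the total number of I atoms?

Scan the SMILES for I atoms (remember two-letter symbols like Cl and Br are single atoms).
Iodine count: 1.

1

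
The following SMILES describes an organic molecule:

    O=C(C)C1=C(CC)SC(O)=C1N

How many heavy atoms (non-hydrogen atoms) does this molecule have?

12

Every atom symbol written in the SMILES (organic subset) is one heavy atom; implicit H are not written.
Heavy atoms by element → C:8, N:1, O:2, S:1.
Total: 12.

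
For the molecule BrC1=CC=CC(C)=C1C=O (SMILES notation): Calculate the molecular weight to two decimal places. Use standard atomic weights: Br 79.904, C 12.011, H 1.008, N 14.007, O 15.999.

First, the molecular formula is C8H7BrO (counting implicit H from valence).
  Br: 1 × 79.904 = 79.904
  C: 8 × 12.011 = 96.088
  H: 7 × 1.008 = 7.056
  O: 1 × 15.999 = 15.999
Sum: 1×79.904 + 8×12.011 + 7×1.008 + 1×15.999 = 199.047 → 199.05 g/mol.

199.05 g/mol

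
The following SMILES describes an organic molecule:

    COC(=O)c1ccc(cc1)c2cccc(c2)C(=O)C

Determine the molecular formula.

Walk through each heavy atom and fill implicit hydrogens from standard valence (C 4, N 3, O 2, S 2, halogen 1); for lowercase aromatic atoms, an aromatic c carries 1 H when it has two neighbours and 0 H with three, and aromatic n carries 0 H:
  atom 1: C, bond orders sum to 1 (valence 4) → 3 H
  atom 2: O, bond orders sum to 2 (valence 2) → 0 H
  atom 3: C, bond orders sum to 4 (valence 4) → 0 H
  atom 4: O, bond orders sum to 2 (valence 2) → 0 H
  atom 5: aromatic c, 3 neighbours → 0 H
  atom 6: aromatic c, 2 neighbours → 1 H
  atom 7: aromatic c, 2 neighbours → 1 H
  atom 8: aromatic c, 3 neighbours → 0 H
  atom 9: aromatic c, 2 neighbours → 1 H
  atom 10: aromatic c, 2 neighbours → 1 H
  atom 11: aromatic c, 3 neighbours → 0 H
  atom 12: aromatic c, 2 neighbours → 1 H
  atom 13: aromatic c, 2 neighbours → 1 H
  atom 14: aromatic c, 2 neighbours → 1 H
  atom 15: aromatic c, 3 neighbours → 0 H
  atom 16: aromatic c, 2 neighbours → 1 H
  atom 17: C, bond orders sum to 4 (valence 4) → 0 H
  atom 18: O, bond orders sum to 2 (valence 2) → 0 H
  atom 19: C, bond orders sum to 1 (valence 4) → 3 H
Totals → C:16, H:14, O:3.

C16H14O3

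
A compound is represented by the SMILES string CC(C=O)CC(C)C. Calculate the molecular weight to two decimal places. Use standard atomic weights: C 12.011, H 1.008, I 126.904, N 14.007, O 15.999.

114.19 g/mol

First, the molecular formula is C7H14O (counting implicit H from valence).
  C: 7 × 12.011 = 84.077
  H: 14 × 1.008 = 14.112
  O: 1 × 15.999 = 15.999
Sum: 7×12.011 + 14×1.008 + 1×15.999 = 114.188 → 114.19 g/mol.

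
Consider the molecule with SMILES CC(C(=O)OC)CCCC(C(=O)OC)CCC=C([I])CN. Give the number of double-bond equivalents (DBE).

3

Degree of unsaturation = (number of rings) + (number of π bonds).
Ring closures in the SMILES: 0.
π bonds: 3 double bonds (each 1 DoU) → 3 DoU from unsaturation.
Total DoU = 0 + 3 = 3.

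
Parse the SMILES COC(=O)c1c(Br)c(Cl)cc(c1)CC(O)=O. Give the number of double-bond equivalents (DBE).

6

Molecular formula: C10H8BrClO4.
DoU = (2C + 2 + N − H − X) / 2, where X is the halogen count and O/S are ignored.
    = (2·10 + 2 + 0 − 8 − 2) / 2 = 12 / 2 = 6.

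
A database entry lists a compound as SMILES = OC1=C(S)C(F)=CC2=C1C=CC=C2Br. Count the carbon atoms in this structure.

10

Count every carbon token in the SMILES (each C, including those in ring-closure positions and inside branches).
Carbon count: 10.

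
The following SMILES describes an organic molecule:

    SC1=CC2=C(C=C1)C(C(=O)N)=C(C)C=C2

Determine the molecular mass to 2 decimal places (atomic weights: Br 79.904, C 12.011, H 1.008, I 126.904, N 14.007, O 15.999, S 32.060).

First, the molecular formula is C12H11NOS (counting implicit H from valence).
  C: 12 × 12.011 = 144.132
  H: 11 × 1.008 = 11.088
  N: 1 × 14.007 = 14.007
  O: 1 × 15.999 = 15.999
  S: 1 × 32.060 = 32.060
Sum: 12×12.011 + 11×1.008 + 1×14.007 + 1×15.999 + 1×32.060 = 217.286 → 217.29 g/mol.

217.29 g/mol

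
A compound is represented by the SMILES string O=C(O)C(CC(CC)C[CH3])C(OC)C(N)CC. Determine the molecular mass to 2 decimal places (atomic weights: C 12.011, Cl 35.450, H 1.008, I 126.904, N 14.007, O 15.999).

245.36 g/mol

First, the molecular formula is C13H27NO3 (counting implicit H from valence).
  C: 13 × 12.011 = 156.143
  H: 27 × 1.008 = 27.216
  N: 1 × 14.007 = 14.007
  O: 3 × 15.999 = 47.997
Sum: 13×12.011 + 27×1.008 + 1×14.007 + 3×15.999 = 245.363 → 245.36 g/mol.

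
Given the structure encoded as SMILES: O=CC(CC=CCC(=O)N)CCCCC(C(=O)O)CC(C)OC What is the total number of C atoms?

17

Count every carbon token in the SMILES (each C, including those in ring-closure positions and inside branches).
Carbon count: 17.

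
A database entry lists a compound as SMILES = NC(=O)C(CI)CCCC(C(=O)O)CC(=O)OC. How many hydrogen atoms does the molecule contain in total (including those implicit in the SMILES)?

Walk through each heavy atom and fill implicit hydrogens from standard valence (C 4, N 3, O 2, S 2, halogen 1):
  atom 1: N, bond orders sum to 1 (valence 3) → 2 H
  atom 2: C, bond orders sum to 4 (valence 4) → 0 H
  atom 3: O, bond orders sum to 2 (valence 2) → 0 H
  atom 4: C, bond orders sum to 3 (valence 4) → 1 H
  atom 5: C, bond orders sum to 2 (valence 4) → 2 H
  atom 6: I (halogen, monovalent) → 0 H
  atom 7: C, bond orders sum to 2 (valence 4) → 2 H
  atom 8: C, bond orders sum to 2 (valence 4) → 2 H
  atom 9: C, bond orders sum to 2 (valence 4) → 2 H
  atom 10: C, bond orders sum to 3 (valence 4) → 1 H
  atom 11: C, bond orders sum to 4 (valence 4) → 0 H
  atom 12: O, bond orders sum to 2 (valence 2) → 0 H
  atom 13: O, bond orders sum to 1 (valence 2) → 1 H
  atom 14: C, bond orders sum to 2 (valence 4) → 2 H
  atom 15: C, bond orders sum to 4 (valence 4) → 0 H
  atom 16: O, bond orders sum to 2 (valence 2) → 0 H
  atom 17: O, bond orders sum to 2 (valence 2) → 0 H
  atom 18: C, bond orders sum to 1 (valence 4) → 3 H
Total hydrogens: 18.

18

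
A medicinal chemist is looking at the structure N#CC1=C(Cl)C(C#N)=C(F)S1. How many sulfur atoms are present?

1

Scan the SMILES for S atoms (remember two-letter symbols like Cl and Br are single atoms).
Sulfur count: 1.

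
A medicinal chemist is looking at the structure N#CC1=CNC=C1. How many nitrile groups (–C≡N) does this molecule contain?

The nitrile motif appears at heavy-atom position 2 in the SMILES.
Nitrile count: 1.

1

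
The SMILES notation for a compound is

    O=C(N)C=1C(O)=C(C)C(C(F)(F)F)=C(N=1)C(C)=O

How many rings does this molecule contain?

1

In SMILES, each pair of matching ring-closure digits denotes one ring-closing bond; the number of such bonds equals the number of independent rings.
Ring-closure bonds here: 1.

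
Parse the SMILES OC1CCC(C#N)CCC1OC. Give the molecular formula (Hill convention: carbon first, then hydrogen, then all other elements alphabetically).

C9H15NO2

Walk through each heavy atom and fill implicit hydrogens from standard valence (C 4, N 3, O 2, S 2, halogen 1):
  atom 1: O, bond orders sum to 1 (valence 2) → 1 H
  atom 2: C, bond orders sum to 3 (valence 4) → 1 H
  atom 3: C, bond orders sum to 2 (valence 4) → 2 H
  atom 4: C, bond orders sum to 2 (valence 4) → 2 H
  atom 5: C, bond orders sum to 3 (valence 4) → 1 H
  atom 6: C, bond orders sum to 4 (valence 4) → 0 H
  atom 7: N, bond orders sum to 3 (valence 3) → 0 H
  atom 8: C, bond orders sum to 2 (valence 4) → 2 H
  atom 9: C, bond orders sum to 2 (valence 4) → 2 H
  atom 10: C, bond orders sum to 3 (valence 4) → 1 H
  atom 11: O, bond orders sum to 2 (valence 2) → 0 H
  atom 12: C, bond orders sum to 1 (valence 4) → 3 H
Totals → C:9, H:15, N:1, O:2.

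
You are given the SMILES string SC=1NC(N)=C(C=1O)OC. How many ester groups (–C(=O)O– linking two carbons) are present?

0

Scan the SMILES for the ester motif — none present.
Groups that are present: 1 ether, 1 hydroxyl, 1 primary amine, 1 thiol.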